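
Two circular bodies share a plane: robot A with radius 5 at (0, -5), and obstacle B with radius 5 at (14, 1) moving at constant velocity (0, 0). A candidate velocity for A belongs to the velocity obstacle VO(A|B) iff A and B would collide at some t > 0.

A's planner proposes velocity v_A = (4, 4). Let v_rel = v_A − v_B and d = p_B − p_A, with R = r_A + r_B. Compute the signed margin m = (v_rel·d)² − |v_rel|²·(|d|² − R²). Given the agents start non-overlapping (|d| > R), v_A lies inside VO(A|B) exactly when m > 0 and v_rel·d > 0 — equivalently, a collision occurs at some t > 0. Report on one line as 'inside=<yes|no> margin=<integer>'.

d = (14, 6),  |d|² = 232;  R = 5+5 = 10,  c = 232−10² = 132
v_rel = (4, 4),  |v_rel|² = 32;  v_rel·d = (4)·(14) + (4)·(6) = 80
32·t² − 160·t + 132 = 0  ⇒  m = 80² − 32·132 = 2176
m = 2176 > 0,  v_rel·d = 80 > 0  ⇒  inside

inside=yes margin=2176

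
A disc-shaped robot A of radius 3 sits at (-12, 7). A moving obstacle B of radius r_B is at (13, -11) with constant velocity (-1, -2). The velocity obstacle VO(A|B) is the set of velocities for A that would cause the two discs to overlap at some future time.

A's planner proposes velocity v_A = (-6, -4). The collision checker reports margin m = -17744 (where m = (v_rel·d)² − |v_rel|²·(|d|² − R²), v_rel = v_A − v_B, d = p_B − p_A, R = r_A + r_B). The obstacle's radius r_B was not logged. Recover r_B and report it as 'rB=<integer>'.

m = -17744
d = (25, -18);  v_rel = (-5, -2),  |v_rel|² = 29
v_rel×d = (-5)·(-18) − (-2)·(25) = 140
since m = R²·29 − 140²:  R² = (19600 + -17744) / 29 = 64
R = √64 = 8  ⇒  r_B = 8 − 3 = 5

rB=5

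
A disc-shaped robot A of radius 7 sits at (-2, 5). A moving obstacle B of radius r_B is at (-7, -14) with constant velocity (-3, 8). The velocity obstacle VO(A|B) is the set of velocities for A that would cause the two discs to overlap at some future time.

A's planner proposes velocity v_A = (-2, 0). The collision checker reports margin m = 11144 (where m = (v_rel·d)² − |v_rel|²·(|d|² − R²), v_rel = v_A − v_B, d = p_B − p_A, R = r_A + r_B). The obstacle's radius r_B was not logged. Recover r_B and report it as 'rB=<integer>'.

m = 11144
d = (-5, -19);  v_rel = (1, -8),  |v_rel|² = 65
v_rel×d = (1)·(-19) − (-8)·(-5) = -59
since m = R²·65 − (-59)²:  R² = (3481 + 11144) / 65 = 225
R = √225 = 15  ⇒  r_B = 15 − 7 = 8

rB=8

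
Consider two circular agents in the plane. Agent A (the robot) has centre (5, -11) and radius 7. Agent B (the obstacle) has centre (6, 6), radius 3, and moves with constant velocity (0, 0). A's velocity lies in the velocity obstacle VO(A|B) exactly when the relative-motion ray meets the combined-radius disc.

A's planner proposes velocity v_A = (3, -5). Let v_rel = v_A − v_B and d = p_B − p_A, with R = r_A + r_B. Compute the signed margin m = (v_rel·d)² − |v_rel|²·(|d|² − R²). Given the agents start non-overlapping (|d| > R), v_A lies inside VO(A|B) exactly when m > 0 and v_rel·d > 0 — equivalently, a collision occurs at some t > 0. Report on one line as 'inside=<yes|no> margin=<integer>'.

d = (1, 17),  |d|² = 290;  R = 7+3 = 10,  c = 290−10² = 190
v_rel = (3, -5),  |v_rel|² = 34;  v_rel·d = (3)·(1) + (-5)·(17) = -82
34·t² + 164·t + 190 = 0  ⇒  m = (-82)² − 34·190 = 264
m = 264 > 0,  v_rel·d = -82 < 0  ⇒  outside

inside=no margin=264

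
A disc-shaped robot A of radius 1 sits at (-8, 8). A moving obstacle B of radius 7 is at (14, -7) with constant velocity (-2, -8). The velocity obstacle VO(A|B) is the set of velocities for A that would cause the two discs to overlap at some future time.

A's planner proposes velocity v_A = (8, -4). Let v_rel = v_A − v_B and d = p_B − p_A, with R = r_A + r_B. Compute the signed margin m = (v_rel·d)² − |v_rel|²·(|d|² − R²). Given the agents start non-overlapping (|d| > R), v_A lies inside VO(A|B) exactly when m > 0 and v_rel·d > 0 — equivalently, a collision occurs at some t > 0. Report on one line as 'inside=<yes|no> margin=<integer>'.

d = (22, -15),  |d|² = 709;  R = 1+7 = 8,  c = 709−8² = 645
v_rel = (10, 4),  |v_rel|² = 116;  v_rel·d = (10)·(22) + (4)·(-15) = 160
116·t² − 320·t + 645 = 0  ⇒  m = 160² − 116·645 = -49220
m = -49220 < 0,  v_rel·d = 160 > 0  ⇒  outside

inside=no margin=-49220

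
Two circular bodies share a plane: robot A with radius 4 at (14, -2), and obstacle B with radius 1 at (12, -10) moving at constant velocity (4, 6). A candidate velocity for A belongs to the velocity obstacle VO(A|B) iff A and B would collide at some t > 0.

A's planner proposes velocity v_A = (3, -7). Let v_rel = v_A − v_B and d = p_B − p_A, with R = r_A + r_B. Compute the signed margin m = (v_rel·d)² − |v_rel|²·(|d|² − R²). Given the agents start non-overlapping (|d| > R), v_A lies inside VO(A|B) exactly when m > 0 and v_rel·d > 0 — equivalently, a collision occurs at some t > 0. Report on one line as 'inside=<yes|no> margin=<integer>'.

d = (-2, -8),  |d|² = 68;  R = 4+1 = 5,  c = 68−5² = 43
v_rel = (-1, -13),  |v_rel|² = 170;  v_rel·d = (-1)·(-2) + (-13)·(-8) = 106
170·t² − 212·t + 43 = 0  ⇒  m = 106² − 170·43 = 3926
m = 3926 > 0,  v_rel·d = 106 > 0  ⇒  inside

inside=yes margin=3926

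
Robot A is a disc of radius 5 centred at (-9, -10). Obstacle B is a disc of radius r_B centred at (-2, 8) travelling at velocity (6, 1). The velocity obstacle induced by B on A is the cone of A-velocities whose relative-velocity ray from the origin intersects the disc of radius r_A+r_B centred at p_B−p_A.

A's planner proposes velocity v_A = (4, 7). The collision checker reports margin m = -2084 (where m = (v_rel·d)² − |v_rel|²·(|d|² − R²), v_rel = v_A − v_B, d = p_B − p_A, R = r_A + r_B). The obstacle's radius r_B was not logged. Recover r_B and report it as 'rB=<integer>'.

m = -2084
d = (7, 18);  v_rel = (-2, 6),  |v_rel|² = 40
v_rel×d = (-2)·(18) − (6)·(7) = -78
since m = R²·40 − (-78)²:  R² = (6084 + -2084) / 40 = 100
R = √100 = 10  ⇒  r_B = 10 − 5 = 5

rB=5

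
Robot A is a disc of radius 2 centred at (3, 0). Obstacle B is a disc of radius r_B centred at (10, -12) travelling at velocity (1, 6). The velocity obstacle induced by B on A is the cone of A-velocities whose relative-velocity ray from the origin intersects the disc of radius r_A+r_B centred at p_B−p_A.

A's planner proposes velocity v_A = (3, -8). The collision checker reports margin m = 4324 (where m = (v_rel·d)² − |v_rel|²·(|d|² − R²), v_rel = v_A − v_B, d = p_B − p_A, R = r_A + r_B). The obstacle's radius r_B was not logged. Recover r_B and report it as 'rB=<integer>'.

m = 4324
d = (7, -12);  v_rel = (2, -14),  |v_rel|² = 200
v_rel×d = (2)·(-12) − (-14)·(7) = 74
since m = R²·200 − 74²:  R² = (5476 + 4324) / 200 = 49
R = √49 = 7  ⇒  r_B = 7 − 2 = 5

rB=5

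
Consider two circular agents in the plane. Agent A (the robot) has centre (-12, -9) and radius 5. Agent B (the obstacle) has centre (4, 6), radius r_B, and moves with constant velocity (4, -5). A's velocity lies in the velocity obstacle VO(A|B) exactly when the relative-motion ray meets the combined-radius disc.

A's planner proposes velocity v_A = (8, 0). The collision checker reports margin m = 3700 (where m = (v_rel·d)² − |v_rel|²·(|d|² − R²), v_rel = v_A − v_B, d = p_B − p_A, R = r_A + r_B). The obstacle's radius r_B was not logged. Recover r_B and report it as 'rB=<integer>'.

m = 3700
d = (16, 15);  v_rel = (4, 5),  |v_rel|² = 41
v_rel×d = (4)·(15) − (5)·(16) = -20
since m = R²·41 − (-20)²:  R² = (400 + 3700) / 41 = 100
R = √100 = 10  ⇒  r_B = 10 − 5 = 5

rB=5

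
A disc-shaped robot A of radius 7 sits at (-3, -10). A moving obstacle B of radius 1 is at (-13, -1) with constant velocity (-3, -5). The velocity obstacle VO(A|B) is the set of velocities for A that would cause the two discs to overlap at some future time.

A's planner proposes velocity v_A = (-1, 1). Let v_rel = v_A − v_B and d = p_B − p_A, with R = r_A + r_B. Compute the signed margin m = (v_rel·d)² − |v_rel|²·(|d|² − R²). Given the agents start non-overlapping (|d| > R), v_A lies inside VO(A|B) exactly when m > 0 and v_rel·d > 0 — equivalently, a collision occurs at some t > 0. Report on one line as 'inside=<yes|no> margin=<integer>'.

d = (-10, 9),  |d|² = 181;  R = 7+1 = 8,  c = 181−8² = 117
v_rel = (2, 6),  |v_rel|² = 40;  v_rel·d = (2)·(-10) + (6)·(9) = 34
40·t² − 68·t + 117 = 0  ⇒  m = 34² − 40·117 = -3524
m = -3524 < 0,  v_rel·d = 34 > 0  ⇒  outside

inside=no margin=-3524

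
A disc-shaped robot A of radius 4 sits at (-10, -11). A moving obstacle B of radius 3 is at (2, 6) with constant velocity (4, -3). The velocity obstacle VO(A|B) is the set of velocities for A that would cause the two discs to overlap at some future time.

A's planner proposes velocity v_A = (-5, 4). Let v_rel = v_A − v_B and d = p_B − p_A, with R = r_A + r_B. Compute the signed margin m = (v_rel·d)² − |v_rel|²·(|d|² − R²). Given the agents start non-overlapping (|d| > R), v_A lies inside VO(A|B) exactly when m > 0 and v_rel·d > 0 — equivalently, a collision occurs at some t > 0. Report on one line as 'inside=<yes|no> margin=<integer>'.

d = (12, 17),  |d|² = 433;  R = 4+3 = 7,  c = 433−7² = 384
v_rel = (-9, 7),  |v_rel|² = 130;  v_rel·d = (-9)·(12) + (7)·(17) = 11
130·t² − 22·t + 384 = 0  ⇒  m = 11² − 130·384 = -49799
m = -49799 < 0,  v_rel·d = 11 > 0  ⇒  outside

inside=no margin=-49799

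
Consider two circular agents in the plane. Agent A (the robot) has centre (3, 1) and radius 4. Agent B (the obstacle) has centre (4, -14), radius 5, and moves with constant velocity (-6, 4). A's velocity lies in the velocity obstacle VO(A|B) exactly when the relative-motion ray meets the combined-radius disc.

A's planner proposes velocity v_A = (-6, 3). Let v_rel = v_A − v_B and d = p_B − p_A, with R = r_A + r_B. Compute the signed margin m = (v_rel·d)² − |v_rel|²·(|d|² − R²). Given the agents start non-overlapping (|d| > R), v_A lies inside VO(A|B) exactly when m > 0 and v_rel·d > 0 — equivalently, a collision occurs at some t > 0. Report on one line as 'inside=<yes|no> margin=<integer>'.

d = (1, -15),  |d|² = 226;  R = 4+5 = 9,  c = 226−9² = 145
v_rel = (0, -1),  |v_rel|² = 1;  v_rel·d = (0)·(1) + (-1)·(-15) = 15
1·t² − 30·t + 145 = 0  ⇒  m = 15² − 1·145 = 80
m = 80 > 0,  v_rel·d = 15 > 0  ⇒  inside

inside=yes margin=80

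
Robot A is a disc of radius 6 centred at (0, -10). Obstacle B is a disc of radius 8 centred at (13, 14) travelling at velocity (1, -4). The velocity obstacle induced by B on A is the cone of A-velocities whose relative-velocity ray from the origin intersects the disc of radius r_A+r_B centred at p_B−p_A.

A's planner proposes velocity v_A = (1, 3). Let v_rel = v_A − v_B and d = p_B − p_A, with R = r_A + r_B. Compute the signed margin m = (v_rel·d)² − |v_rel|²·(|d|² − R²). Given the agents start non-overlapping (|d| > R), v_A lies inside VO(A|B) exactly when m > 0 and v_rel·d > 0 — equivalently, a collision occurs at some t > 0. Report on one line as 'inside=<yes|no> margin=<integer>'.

d = (13, 24),  |d|² = 745;  R = 6+8 = 14,  c = 745−14² = 549
v_rel = (0, 7),  |v_rel|² = 49;  v_rel·d = (0)·(13) + (7)·(24) = 168
49·t² − 336·t + 549 = 0  ⇒  m = 168² − 49·549 = 1323
m = 1323 > 0,  v_rel·d = 168 > 0  ⇒  inside

inside=yes margin=1323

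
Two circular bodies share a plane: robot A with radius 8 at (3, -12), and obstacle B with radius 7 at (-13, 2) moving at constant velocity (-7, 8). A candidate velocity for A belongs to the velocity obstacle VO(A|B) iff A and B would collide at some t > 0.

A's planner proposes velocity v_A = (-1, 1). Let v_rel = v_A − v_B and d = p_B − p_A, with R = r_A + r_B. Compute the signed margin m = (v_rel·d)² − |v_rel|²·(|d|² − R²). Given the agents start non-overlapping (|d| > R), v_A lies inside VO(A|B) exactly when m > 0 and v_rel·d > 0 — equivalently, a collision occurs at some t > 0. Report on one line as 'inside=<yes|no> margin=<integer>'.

d = (-16, 14),  |d|² = 452;  R = 8+7 = 15,  c = 452−15² = 227
v_rel = (6, -7),  |v_rel|² = 85;  v_rel·d = (6)·(-16) + (-7)·(14) = -194
85·t² + 388·t + 227 = 0  ⇒  m = (-194)² − 85·227 = 18341
m = 18341 > 0,  v_rel·d = -194 < 0  ⇒  outside

inside=no margin=18341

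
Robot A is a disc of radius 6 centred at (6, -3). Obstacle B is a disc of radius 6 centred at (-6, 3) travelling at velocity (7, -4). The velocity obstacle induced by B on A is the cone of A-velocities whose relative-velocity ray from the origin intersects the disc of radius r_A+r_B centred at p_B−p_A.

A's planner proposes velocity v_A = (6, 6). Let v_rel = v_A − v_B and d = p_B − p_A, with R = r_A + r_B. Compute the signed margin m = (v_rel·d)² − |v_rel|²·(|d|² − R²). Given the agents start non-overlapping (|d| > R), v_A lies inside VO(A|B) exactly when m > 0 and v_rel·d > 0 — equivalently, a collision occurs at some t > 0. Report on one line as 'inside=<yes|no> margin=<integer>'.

d = (-12, 6),  |d|² = 180;  R = 6+6 = 12,  c = 180−12² = 36
v_rel = (-1, 10),  |v_rel|² = 101;  v_rel·d = (-1)·(-12) + (10)·(6) = 72
101·t² − 144·t + 36 = 0  ⇒  m = 72² − 101·36 = 1548
m = 1548 > 0,  v_rel·d = 72 > 0  ⇒  inside

inside=yes margin=1548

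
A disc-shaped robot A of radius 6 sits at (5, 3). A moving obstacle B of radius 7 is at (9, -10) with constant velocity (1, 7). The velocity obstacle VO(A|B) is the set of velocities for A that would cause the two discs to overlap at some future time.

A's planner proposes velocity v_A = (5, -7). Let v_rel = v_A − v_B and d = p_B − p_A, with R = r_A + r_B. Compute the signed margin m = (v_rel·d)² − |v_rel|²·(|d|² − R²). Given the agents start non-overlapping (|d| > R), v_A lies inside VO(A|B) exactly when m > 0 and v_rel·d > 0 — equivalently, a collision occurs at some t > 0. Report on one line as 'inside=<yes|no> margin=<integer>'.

d = (4, -13),  |d|² = 185;  R = 6+7 = 13,  c = 185−13² = 16
v_rel = (4, -14),  |v_rel|² = 212;  v_rel·d = (4)·(4) + (-14)·(-13) = 198
212·t² − 396·t + 16 = 0  ⇒  m = 198² − 212·16 = 35812
m = 35812 > 0,  v_rel·d = 198 > 0  ⇒  inside

inside=yes margin=35812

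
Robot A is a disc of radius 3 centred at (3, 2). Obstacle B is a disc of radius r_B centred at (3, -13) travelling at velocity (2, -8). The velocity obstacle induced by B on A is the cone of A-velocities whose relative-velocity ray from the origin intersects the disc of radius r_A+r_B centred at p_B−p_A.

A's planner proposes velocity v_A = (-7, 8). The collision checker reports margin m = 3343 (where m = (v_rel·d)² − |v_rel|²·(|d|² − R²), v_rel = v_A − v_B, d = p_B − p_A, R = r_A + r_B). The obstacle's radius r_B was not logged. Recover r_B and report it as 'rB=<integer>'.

m = 3343
d = (0, -15);  v_rel = (-9, 16),  |v_rel|² = 337
v_rel×d = (-9)·(-15) − (16)·(0) = 135
since m = R²·337 − 135²:  R² = (18225 + 3343) / 337 = 64
R = √64 = 8  ⇒  r_B = 8 − 3 = 5

rB=5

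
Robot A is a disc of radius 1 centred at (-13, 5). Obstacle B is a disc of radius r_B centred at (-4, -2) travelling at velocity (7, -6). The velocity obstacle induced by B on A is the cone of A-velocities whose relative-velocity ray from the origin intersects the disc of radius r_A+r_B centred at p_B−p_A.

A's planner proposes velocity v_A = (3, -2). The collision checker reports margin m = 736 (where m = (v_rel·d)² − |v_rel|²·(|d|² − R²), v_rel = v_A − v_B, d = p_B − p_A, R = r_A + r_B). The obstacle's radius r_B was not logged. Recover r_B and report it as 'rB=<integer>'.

m = 736
d = (9, -7);  v_rel = (-4, 4),  |v_rel|² = 32
v_rel×d = (-4)·(-7) − (4)·(9) = -8
since m = R²·32 − (-8)²:  R² = (64 + 736) / 32 = 25
R = √25 = 5  ⇒  r_B = 5 − 1 = 4

rB=4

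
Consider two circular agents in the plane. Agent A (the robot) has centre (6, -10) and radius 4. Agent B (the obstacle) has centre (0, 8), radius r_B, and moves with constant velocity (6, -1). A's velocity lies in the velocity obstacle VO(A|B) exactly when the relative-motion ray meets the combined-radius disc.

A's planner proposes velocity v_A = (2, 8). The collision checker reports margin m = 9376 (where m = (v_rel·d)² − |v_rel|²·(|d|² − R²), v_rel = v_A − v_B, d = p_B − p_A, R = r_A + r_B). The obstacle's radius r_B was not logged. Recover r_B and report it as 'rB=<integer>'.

m = 9376
d = (-6, 18);  v_rel = (-4, 9),  |v_rel|² = 97
v_rel×d = (-4)·(18) − (9)·(-6) = -18
since m = R²·97 − (-18)²:  R² = (324 + 9376) / 97 = 100
R = √100 = 10  ⇒  r_B = 10 − 4 = 6

rB=6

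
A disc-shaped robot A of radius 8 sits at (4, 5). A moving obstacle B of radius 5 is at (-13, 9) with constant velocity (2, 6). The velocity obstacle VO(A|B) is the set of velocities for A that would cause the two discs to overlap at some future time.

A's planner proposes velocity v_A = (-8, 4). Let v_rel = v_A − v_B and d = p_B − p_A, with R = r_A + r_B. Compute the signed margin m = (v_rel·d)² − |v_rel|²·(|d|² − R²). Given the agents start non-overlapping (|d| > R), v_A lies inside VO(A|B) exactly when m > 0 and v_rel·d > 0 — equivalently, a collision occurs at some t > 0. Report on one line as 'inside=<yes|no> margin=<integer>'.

d = (-17, 4),  |d|² = 305;  R = 8+5 = 13,  c = 305−13² = 136
v_rel = (-10, -2),  |v_rel|² = 104;  v_rel·d = (-10)·(-17) + (-2)·(4) = 162
104·t² − 324·t + 136 = 0  ⇒  m = 162² − 104·136 = 12100
m = 12100 > 0,  v_rel·d = 162 > 0  ⇒  inside

inside=yes margin=12100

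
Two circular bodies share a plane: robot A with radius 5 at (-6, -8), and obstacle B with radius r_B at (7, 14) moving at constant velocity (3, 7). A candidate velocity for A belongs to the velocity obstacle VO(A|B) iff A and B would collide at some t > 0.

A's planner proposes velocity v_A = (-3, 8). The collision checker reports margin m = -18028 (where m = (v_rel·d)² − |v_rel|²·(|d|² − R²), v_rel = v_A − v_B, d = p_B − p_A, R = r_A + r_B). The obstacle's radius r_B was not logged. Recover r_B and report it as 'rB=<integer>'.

m = -18028
d = (13, 22);  v_rel = (-6, 1),  |v_rel|² = 37
v_rel×d = (-6)·(22) − (1)·(13) = -145
since m = R²·37 − (-145)²:  R² = (21025 + -18028) / 37 = 81
R = √81 = 9  ⇒  r_B = 9 − 5 = 4

rB=4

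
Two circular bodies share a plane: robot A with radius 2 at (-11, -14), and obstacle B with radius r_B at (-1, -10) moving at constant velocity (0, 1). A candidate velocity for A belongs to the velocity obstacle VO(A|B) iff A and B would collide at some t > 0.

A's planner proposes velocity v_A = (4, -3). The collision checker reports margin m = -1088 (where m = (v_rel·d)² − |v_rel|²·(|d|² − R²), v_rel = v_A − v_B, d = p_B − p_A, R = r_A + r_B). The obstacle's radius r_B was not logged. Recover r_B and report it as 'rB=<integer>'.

m = -1088
d = (10, 4);  v_rel = (4, -4),  |v_rel|² = 32
v_rel×d = (4)·(4) − (-4)·(10) = 56
since m = R²·32 − 56²:  R² = (3136 + -1088) / 32 = 64
R = √64 = 8  ⇒  r_B = 8 − 2 = 6

rB=6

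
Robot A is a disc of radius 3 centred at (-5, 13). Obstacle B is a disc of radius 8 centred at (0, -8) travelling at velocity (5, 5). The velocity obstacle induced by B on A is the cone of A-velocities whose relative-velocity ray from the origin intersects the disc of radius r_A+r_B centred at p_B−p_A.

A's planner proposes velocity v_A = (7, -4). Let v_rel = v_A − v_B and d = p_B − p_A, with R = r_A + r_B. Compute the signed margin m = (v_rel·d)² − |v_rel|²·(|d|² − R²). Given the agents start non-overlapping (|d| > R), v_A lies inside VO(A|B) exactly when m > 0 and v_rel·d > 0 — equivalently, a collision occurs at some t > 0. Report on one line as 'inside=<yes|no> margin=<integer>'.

d = (5, -21),  |d|² = 466;  R = 3+8 = 11,  c = 466−11² = 345
v_rel = (2, -9),  |v_rel|² = 85;  v_rel·d = (2)·(5) + (-9)·(-21) = 199
85·t² − 398·t + 345 = 0  ⇒  m = 199² − 85·345 = 10276
m = 10276 > 0,  v_rel·d = 199 > 0  ⇒  inside

inside=yes margin=10276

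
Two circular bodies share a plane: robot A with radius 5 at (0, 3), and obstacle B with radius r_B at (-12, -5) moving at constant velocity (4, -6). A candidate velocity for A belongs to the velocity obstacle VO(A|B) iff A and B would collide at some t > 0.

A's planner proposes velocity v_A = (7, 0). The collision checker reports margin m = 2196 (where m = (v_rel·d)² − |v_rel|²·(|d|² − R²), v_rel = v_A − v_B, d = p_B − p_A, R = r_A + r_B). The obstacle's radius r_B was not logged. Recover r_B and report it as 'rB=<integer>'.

m = 2196
d = (-12, -8);  v_rel = (3, 6),  |v_rel|² = 45
v_rel×d = (3)·(-8) − (6)·(-12) = 48
since m = R²·45 − 48²:  R² = (2304 + 2196) / 45 = 100
R = √100 = 10  ⇒  r_B = 10 − 5 = 5

rB=5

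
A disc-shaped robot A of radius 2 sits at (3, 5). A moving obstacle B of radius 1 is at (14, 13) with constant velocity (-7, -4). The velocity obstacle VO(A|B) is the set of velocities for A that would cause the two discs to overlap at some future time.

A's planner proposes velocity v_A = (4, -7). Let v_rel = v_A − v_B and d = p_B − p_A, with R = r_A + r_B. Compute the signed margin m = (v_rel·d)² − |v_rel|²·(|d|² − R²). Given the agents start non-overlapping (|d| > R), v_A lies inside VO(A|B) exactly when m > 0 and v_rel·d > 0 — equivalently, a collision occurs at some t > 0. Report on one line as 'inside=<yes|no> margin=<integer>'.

d = (11, 8),  |d|² = 185;  R = 2+1 = 3,  c = 185−3² = 176
v_rel = (11, -3),  |v_rel|² = 130;  v_rel·d = (11)·(11) + (-3)·(8) = 97
130·t² − 194·t + 176 = 0  ⇒  m = 97² − 130·176 = -13471
m = -13471 < 0,  v_rel·d = 97 > 0  ⇒  outside

inside=no margin=-13471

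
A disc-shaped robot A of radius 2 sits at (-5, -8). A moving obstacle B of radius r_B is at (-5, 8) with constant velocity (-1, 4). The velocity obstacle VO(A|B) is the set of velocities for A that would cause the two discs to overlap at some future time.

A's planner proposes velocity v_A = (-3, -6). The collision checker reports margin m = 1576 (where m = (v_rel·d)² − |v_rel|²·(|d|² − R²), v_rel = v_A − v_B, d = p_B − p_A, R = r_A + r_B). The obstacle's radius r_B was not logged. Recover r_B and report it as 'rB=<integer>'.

m = 1576
d = (0, 16);  v_rel = (-2, -10),  |v_rel|² = 104
v_rel×d = (-2)·(16) − (-10)·(0) = -32
since m = R²·104 − (-32)²:  R² = (1024 + 1576) / 104 = 25
R = √25 = 5  ⇒  r_B = 5 − 2 = 3

rB=3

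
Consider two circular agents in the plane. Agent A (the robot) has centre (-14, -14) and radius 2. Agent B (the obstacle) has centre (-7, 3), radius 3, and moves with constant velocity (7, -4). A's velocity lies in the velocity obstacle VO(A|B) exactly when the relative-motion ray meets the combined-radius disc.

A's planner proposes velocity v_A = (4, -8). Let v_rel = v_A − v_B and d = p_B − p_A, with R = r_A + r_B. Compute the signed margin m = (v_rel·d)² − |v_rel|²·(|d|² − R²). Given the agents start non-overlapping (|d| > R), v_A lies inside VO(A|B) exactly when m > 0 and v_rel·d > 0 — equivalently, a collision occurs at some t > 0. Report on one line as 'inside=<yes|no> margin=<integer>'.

d = (7, 17),  |d|² = 338;  R = 2+3 = 5,  c = 338−5² = 313
v_rel = (-3, -4),  |v_rel|² = 25;  v_rel·d = (-3)·(7) + (-4)·(17) = -89
25·t² + 178·t + 313 = 0  ⇒  m = (-89)² − 25·313 = 96
m = 96 > 0,  v_rel·d = -89 < 0  ⇒  outside

inside=no margin=96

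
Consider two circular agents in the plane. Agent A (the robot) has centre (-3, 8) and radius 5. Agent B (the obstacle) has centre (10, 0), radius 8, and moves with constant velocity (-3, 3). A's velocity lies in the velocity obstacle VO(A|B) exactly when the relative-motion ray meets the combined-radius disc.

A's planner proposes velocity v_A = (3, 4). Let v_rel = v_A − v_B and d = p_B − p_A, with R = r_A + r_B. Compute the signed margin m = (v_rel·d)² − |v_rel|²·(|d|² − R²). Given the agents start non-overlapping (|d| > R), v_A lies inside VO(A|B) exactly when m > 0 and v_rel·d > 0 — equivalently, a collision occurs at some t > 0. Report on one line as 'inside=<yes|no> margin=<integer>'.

d = (13, -8),  |d|² = 233;  R = 5+8 = 13,  c = 233−13² = 64
v_rel = (6, 1),  |v_rel|² = 37;  v_rel·d = (6)·(13) + (1)·(-8) = 70
37·t² − 140·t + 64 = 0  ⇒  m = 70² − 37·64 = 2532
m = 2532 > 0,  v_rel·d = 70 > 0  ⇒  inside

inside=yes margin=2532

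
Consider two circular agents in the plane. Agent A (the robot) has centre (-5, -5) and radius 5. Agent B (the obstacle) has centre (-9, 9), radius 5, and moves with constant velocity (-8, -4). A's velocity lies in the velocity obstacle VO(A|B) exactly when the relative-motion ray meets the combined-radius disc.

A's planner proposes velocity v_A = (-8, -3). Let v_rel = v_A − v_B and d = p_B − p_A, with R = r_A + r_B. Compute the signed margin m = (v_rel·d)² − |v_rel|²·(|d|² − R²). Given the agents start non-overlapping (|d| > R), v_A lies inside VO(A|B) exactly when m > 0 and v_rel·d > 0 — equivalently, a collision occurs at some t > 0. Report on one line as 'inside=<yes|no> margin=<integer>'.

d = (-4, 14),  |d|² = 212;  R = 5+5 = 10,  c = 212−10² = 112
v_rel = (0, 1),  |v_rel|² = 1;  v_rel·d = (0)·(-4) + (1)·(14) = 14
1·t² − 28·t + 112 = 0  ⇒  m = 14² − 1·112 = 84
m = 84 > 0,  v_rel·d = 14 > 0  ⇒  inside

inside=yes margin=84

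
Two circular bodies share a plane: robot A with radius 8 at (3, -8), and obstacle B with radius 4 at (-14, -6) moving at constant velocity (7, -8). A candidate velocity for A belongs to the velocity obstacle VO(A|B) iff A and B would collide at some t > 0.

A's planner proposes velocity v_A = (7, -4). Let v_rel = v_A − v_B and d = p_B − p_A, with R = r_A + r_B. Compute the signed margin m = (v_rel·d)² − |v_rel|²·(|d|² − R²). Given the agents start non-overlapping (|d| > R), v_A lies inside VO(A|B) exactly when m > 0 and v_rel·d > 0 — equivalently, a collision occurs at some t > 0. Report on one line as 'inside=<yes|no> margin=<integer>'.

d = (-17, 2),  |d|² = 293;  R = 8+4 = 12,  c = 293−12² = 149
v_rel = (0, 4),  |v_rel|² = 16;  v_rel·d = (0)·(-17) + (4)·(2) = 8
16·t² − 16·t + 149 = 0  ⇒  m = 8² − 16·149 = -2320
m = -2320 < 0,  v_rel·d = 8 > 0  ⇒  outside

inside=no margin=-2320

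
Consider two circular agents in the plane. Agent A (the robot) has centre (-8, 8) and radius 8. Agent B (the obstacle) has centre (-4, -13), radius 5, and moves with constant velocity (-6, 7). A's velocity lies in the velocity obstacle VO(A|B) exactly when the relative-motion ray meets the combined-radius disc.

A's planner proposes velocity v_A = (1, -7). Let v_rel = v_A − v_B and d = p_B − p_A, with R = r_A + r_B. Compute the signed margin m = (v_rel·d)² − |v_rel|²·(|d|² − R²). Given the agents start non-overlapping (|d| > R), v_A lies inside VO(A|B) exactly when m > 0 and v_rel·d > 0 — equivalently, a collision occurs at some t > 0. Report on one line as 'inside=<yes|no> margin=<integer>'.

d = (4, -21),  |d|² = 457;  R = 8+5 = 13,  c = 457−13² = 288
v_rel = (7, -14),  |v_rel|² = 245;  v_rel·d = (7)·(4) + (-14)·(-21) = 322
245·t² − 644·t + 288 = 0  ⇒  m = 322² − 245·288 = 33124
m = 33124 > 0,  v_rel·d = 322 > 0  ⇒  inside

inside=yes margin=33124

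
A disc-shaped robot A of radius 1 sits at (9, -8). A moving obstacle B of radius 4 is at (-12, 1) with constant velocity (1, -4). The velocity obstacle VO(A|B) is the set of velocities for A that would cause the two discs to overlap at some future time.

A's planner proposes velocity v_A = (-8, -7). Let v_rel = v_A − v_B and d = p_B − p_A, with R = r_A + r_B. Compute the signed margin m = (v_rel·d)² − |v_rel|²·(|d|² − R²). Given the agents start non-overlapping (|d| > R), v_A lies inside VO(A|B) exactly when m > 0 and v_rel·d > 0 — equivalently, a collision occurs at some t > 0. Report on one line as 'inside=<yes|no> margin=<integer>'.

d = (-21, 9),  |d|² = 522;  R = 1+4 = 5,  c = 522−5² = 497
v_rel = (-9, -3),  |v_rel|² = 90;  v_rel·d = (-9)·(-21) + (-3)·(9) = 162
90·t² − 324·t + 497 = 0  ⇒  m = 162² − 90·497 = -18486
m = -18486 < 0,  v_rel·d = 162 > 0  ⇒  outside

inside=no margin=-18486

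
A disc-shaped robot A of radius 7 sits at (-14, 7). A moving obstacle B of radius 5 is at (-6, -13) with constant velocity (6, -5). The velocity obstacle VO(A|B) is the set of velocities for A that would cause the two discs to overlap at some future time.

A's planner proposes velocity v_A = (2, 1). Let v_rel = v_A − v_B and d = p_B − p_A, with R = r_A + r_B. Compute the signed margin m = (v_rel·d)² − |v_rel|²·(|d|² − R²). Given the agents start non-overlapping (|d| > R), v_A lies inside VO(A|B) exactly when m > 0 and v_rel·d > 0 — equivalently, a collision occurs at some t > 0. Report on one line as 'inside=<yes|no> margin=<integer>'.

d = (8, -20),  |d|² = 464;  R = 7+5 = 12,  c = 464−12² = 320
v_rel = (-4, 6),  |v_rel|² = 52;  v_rel·d = (-4)·(8) + (6)·(-20) = -152
52·t² + 304·t + 320 = 0  ⇒  m = (-152)² − 52·320 = 6464
m = 6464 > 0,  v_rel·d = -152 < 0  ⇒  outside

inside=no margin=6464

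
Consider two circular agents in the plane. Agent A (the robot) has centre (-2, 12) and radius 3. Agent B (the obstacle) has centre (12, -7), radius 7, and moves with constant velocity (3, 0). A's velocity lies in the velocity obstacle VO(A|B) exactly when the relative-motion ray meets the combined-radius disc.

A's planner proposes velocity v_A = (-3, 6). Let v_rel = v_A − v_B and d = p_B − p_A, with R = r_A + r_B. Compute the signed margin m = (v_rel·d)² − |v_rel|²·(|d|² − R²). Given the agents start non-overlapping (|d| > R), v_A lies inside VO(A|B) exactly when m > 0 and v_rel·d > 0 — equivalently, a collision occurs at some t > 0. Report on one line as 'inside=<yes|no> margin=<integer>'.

d = (14, -19),  |d|² = 557;  R = 3+7 = 10,  c = 557−10² = 457
v_rel = (-6, 6),  |v_rel|² = 72;  v_rel·d = (-6)·(14) + (6)·(-19) = -198
72·t² + 396·t + 457 = 0  ⇒  m = (-198)² − 72·457 = 6300
m = 6300 > 0,  v_rel·d = -198 < 0  ⇒  outside

inside=no margin=6300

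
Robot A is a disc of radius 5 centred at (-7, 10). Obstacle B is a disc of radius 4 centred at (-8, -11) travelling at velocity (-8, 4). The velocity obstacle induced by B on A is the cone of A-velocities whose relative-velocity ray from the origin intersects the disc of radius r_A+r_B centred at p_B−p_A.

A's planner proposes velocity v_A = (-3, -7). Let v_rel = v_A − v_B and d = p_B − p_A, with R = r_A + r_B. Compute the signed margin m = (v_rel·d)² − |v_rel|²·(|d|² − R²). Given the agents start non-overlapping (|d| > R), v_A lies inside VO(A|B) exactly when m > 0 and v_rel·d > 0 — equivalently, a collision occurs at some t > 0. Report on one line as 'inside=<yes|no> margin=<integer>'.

d = (-1, -21),  |d|² = 442;  R = 5+4 = 9,  c = 442−9² = 361
v_rel = (5, -11),  |v_rel|² = 146;  v_rel·d = (5)·(-1) + (-11)·(-21) = 226
146·t² − 452·t + 361 = 0  ⇒  m = 226² − 146·361 = -1630
m = -1630 < 0,  v_rel·d = 226 > 0  ⇒  outside

inside=no margin=-1630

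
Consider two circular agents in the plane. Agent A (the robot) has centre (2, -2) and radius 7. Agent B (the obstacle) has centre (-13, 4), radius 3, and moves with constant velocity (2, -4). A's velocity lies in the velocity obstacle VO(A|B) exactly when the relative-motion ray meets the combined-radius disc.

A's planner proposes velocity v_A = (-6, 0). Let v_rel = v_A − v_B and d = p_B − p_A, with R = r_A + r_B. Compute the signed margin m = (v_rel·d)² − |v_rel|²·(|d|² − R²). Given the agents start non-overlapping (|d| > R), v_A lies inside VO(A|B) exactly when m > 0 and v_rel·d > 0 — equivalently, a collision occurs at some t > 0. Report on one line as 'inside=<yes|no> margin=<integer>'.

d = (-15, 6),  |d|² = 261;  R = 7+3 = 10,  c = 261−10² = 161
v_rel = (-8, 4),  |v_rel|² = 80;  v_rel·d = (-8)·(-15) + (4)·(6) = 144
80·t² − 288·t + 161 = 0  ⇒  m = 144² − 80·161 = 7856
m = 7856 > 0,  v_rel·d = 144 > 0  ⇒  inside

inside=yes margin=7856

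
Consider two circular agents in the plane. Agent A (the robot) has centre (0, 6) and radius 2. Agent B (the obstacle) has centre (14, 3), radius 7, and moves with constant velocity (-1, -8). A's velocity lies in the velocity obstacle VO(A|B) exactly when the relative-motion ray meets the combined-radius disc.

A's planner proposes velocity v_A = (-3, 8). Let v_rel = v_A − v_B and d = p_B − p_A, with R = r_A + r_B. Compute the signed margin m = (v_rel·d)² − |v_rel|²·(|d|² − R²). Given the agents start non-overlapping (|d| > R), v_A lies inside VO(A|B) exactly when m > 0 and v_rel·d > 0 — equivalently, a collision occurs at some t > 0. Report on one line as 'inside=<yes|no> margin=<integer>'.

d = (14, -3),  |d|² = 205;  R = 2+7 = 9,  c = 205−9² = 124
v_rel = (-2, 16),  |v_rel|² = 260;  v_rel·d = (-2)·(14) + (16)·(-3) = -76
260·t² + 152·t + 124 = 0  ⇒  m = (-76)² − 260·124 = -26464
m = -26464 < 0,  v_rel·d = -76 < 0  ⇒  outside

inside=no margin=-26464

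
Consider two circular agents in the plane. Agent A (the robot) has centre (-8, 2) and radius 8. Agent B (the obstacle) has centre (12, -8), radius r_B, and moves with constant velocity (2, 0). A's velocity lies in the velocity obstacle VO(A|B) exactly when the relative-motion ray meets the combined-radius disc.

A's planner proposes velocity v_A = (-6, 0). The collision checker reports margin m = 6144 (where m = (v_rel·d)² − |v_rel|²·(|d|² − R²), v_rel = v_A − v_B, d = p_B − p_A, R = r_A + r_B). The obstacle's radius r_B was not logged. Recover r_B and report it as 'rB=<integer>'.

m = 6144
d = (20, -10);  v_rel = (-8, 0),  |v_rel|² = 64
v_rel×d = (-8)·(-10) − (0)·(20) = 80
since m = R²·64 − 80²:  R² = (6400 + 6144) / 64 = 196
R = √196 = 14  ⇒  r_B = 14 − 8 = 6

rB=6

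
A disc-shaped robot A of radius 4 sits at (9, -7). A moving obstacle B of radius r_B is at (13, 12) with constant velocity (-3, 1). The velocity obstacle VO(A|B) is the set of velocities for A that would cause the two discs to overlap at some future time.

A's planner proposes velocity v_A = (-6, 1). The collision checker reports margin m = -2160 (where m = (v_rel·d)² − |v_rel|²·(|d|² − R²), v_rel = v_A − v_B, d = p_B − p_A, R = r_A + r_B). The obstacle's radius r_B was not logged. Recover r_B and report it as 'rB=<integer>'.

m = -2160
d = (4, 19);  v_rel = (-3, 0),  |v_rel|² = 9
v_rel×d = (-3)·(19) − (0)·(4) = -57
since m = R²·9 − (-57)²:  R² = (3249 + -2160) / 9 = 121
R = √121 = 11  ⇒  r_B = 11 − 4 = 7

rB=7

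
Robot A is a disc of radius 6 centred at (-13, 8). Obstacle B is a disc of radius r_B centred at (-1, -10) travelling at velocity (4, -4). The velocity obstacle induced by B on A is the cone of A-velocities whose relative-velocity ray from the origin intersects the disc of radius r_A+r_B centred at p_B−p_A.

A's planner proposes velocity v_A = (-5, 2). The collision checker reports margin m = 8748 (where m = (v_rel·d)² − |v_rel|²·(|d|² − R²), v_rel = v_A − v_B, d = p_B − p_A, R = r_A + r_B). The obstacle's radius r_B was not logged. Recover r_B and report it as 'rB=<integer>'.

m = 8748
d = (12, -18);  v_rel = (-9, 6),  |v_rel|² = 117
v_rel×d = (-9)·(-18) − (6)·(12) = 90
since m = R²·117 − 90²:  R² = (8100 + 8748) / 117 = 144
R = √144 = 12  ⇒  r_B = 12 − 6 = 6

rB=6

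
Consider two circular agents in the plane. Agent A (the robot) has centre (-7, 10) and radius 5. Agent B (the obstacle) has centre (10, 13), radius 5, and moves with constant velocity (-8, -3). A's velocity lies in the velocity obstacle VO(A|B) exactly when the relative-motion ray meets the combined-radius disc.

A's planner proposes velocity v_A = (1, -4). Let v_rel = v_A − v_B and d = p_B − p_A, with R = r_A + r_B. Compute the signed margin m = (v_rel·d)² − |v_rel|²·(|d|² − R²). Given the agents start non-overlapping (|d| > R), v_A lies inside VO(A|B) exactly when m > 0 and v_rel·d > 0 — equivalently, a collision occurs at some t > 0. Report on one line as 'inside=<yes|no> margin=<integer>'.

d = (17, 3),  |d|² = 298;  R = 5+5 = 10,  c = 298−10² = 198
v_rel = (9, -1),  |v_rel|² = 82;  v_rel·d = (9)·(17) + (-1)·(3) = 150
82·t² − 300·t + 198 = 0  ⇒  m = 150² − 82·198 = 6264
m = 6264 > 0,  v_rel·d = 150 > 0  ⇒  inside

inside=yes margin=6264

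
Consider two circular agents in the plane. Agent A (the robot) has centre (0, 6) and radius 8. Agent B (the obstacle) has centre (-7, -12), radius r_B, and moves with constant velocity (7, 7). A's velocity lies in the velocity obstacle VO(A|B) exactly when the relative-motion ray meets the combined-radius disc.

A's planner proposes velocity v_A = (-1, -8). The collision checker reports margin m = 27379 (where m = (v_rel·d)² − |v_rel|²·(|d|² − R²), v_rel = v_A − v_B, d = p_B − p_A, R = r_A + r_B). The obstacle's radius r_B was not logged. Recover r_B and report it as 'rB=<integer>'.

m = 27379
d = (-7, -18);  v_rel = (-8, -15),  |v_rel|² = 289
v_rel×d = (-8)·(-18) − (-15)·(-7) = 39
since m = R²·289 − 39²:  R² = (1521 + 27379) / 289 = 100
R = √100 = 10  ⇒  r_B = 10 − 8 = 2

rB=2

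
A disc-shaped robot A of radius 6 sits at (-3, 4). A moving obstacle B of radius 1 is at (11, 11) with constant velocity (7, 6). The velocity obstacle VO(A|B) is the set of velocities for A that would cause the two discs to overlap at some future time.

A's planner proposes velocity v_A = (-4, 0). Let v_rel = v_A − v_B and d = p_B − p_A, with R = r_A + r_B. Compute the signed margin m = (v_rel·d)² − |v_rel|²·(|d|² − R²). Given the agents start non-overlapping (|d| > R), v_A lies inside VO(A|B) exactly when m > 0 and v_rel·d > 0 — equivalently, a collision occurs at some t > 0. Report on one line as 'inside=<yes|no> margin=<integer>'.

d = (14, 7),  |d|² = 245;  R = 6+1 = 7,  c = 245−7² = 196
v_rel = (-11, -6),  |v_rel|² = 157;  v_rel·d = (-11)·(14) + (-6)·(7) = -196
157·t² + 392·t + 196 = 0  ⇒  m = (-196)² − 157·196 = 7644
m = 7644 > 0,  v_rel·d = -196 < 0  ⇒  outside

inside=no margin=7644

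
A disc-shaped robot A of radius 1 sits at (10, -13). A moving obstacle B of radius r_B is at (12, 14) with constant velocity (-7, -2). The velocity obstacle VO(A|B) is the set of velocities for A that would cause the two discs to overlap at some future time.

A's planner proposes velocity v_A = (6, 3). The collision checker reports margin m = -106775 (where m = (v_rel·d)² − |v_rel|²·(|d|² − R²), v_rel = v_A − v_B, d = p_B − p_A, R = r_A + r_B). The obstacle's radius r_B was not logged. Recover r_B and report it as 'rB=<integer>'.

m = -106775
d = (2, 27);  v_rel = (13, 5),  |v_rel|² = 194
v_rel×d = (13)·(27) − (5)·(2) = 341
since m = R²·194 − 341²:  R² = (116281 + -106775) / 194 = 49
R = √49 = 7  ⇒  r_B = 7 − 1 = 6

rB=6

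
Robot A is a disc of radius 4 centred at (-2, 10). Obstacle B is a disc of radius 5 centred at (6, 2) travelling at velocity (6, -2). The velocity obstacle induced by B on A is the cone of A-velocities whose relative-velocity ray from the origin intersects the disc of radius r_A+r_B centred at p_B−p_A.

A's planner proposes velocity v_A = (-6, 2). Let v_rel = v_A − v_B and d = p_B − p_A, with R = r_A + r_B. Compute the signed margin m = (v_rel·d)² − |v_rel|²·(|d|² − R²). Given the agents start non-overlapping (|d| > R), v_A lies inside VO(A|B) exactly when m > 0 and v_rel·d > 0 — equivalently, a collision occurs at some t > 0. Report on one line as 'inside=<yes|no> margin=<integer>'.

d = (8, -8),  |d|² = 128;  R = 4+5 = 9,  c = 128−9² = 47
v_rel = (-12, 4),  |v_rel|² = 160;  v_rel·d = (-12)·(8) + (4)·(-8) = -128
160·t² + 256·t + 47 = 0  ⇒  m = (-128)² − 160·47 = 8864
m = 8864 > 0,  v_rel·d = -128 < 0  ⇒  outside

inside=no margin=8864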